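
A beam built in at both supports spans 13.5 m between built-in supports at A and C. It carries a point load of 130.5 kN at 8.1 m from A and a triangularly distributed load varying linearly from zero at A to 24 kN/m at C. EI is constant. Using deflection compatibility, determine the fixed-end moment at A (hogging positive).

Take the two fixed-end moments M_A, M_C as redundants; the released structure is the simple span AC.
On the primary (simply-supported) span, the end slopes from the loading are:
  at A: point load 130.5 at a = 8.1: Pab(L + b)/(6LEI) = 1332/EI
  at C: point load 130.5 at a = 8.1: Pab(L + a)/(6LEI) = 1522/EI
  at A: triangular load, peak 24: 7w₀L³/(360EI) = 1148/EI
  at C: triangular load, peak 24: w₀L³/(45EI) = 1312/EI
  θ_A0 = 2480/EI,  θ_C0 = 2834/EI
Flexibility coefficients: a unit moment at one end gives L/(3EI) there and L/(6EI) at the far end, so f₁₁ = f₂₂ = 4.5/EI and f₁₂ = f₂₁ = 2.25/EI.
Compatibility — zero rotation at each built-in end:
  4.5 M_A + 2.25 M_C = 2480
  2.25 M_A + 4.5 M_C = 2834
Solving the pair gives M_A = 314.9 kN·m and M_C = 472.4 kN·m (hogging).

M_A = 314.9 kN·m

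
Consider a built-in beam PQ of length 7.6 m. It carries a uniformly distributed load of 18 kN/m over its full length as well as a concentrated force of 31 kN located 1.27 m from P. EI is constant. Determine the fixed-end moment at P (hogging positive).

M_P = 114 kN·m

Take the two fixed-end moments M_P, M_Q as redundants; the released structure is the simple span PQ.
On the primary (simply-supported) span, the end slopes from the loading are:
  at P: UDL 18: wL³/(24EI) = 329.2/EI
  at Q: UDL 18: wL³/(24EI) = 329.2/EI
  at P: point load 31 at a = 1.27: Pab(L + b)/(6LEI) = 76.13/EI
  at Q: point load 31 at a = 1.27: Pab(L + a)/(6LEI) = 48.48/EI
  θ_P0 = 405.4/EI,  θ_Q0 = 377.7/EI
Flexibility coefficients: a unit moment at one end gives L/(3EI) there and L/(6EI) at the far end, so f₁₁ = f₂₂ = 2.533/EI and f₁₂ = f₂₁ = 1.267/EI.
Compatibility — zero rotation at each built-in end:
  2.533 M_P + 1.267 M_Q = 405.4
  1.267 M_P + 2.533 M_Q = 377.7
Solving the pair gives M_P = 114 kN·m and M_Q = 92.12 kN·m (hogging).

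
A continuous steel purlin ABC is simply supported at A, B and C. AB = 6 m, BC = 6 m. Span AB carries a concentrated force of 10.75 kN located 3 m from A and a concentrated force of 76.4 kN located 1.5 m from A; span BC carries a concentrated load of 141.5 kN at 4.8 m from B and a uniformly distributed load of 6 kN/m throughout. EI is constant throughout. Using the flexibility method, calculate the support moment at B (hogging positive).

M_B = 87.16 kN·m

Release continuity at B by inserting a hinge; the redundant is the internal moment M_B. The primary structure is two simply-supported spans AB and BC.
Rotations at B on the released spans (each span's end-slope, ×1/EI):
  span AB: point load 10.75 at a = 3: Pab(L + a)/(6LEI) = 24.19/EI
  span AB: point load 76.4 at a = 1.5: Pab(L + a)/(6LEI) = 107.4/EI
  span BC: point load 141.5 at a = 4.8: Pab(L + b)/(6LEI) = 163/EI
  span BC: UDL 6: wL³/(24EI) = 54/EI
  relative rotation θ_0 = (131.6 + 217)/EI = 348.6/EI
A unit hogging moment at B produces rotation L₁/(3EI) + L₂/(3EI) = 4/EI.
Compatibility: M_B·(L₁+L₂)/(3EI) = θ_0, giving M_B = 87.16 kN·m (hogging).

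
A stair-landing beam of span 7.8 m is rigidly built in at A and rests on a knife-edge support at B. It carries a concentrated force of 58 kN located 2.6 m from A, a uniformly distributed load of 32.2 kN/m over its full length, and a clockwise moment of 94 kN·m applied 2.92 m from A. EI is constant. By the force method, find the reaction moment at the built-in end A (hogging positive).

Take the reaction at B as the redundant and release it; the primary structure is a cantilever fixed at A.
Downward deflection at the released point B due to the loads:
  point load 58 at a = 2.6: Pa²(3L − a)/(6EI) = 1359/EI
  UDL 32.2: wL⁴/(8EI) = 14899/EI
  clockwise couple 94 at a = 2.92: M₀a(2L − a)/(2EI) = 1740/EI
  δ_0 = 17998/EI
Tip deflection under a unit load at B: L³/(3EI) = 158.2/EI.
The prop prevents deflection at B: R_B = δ_0/δ_{BB} = 17998/158.2 = 113.8 kN.
Moment equilibrium about A: M_A = Σ(load moments about A) − R_B·L = 1224 − 113.8×7.8 = 336.8 kN·m.

M_A = 336.8 kN·m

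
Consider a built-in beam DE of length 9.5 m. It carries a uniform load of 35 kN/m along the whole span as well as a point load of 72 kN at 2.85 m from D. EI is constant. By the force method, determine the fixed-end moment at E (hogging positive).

Release both end moments; the primary structure is a simply-supported span DE with redundants M_D and M_E.
End rotations of the released simple span under the applied load (×1/EI):
  at D: UDL 35: wL³/(24EI) = 1250/EI
  at E: UDL 35: wL³/(24EI) = 1250/EI
  at D: point load 72 at a = 2.85: Pab(L + b)/(6LEI) = 386.6/EI
  at E: point load 72 at a = 2.85: Pab(L + a)/(6LEI) = 295.7/EI
  θ_D0 = 1637/EI,  θ_E0 = 1546/EI
Flexibility coefficients: a unit moment at one end gives L/(3EI) there and L/(6EI) at the far end, so f₁₁ = f₂₂ = 3.167/EI and f₁₂ = f₂₁ = 1.583/EI.
Compatibility — zero rotation at each built-in end:
  3.167 M_D + 1.583 M_E = 1637
  1.583 M_D + 3.167 M_E = 1546
Solving the pair gives M_D = 363.8 kN·m and M_E = 306.3 kN·m (hogging).

M_E = 306.3 kN·m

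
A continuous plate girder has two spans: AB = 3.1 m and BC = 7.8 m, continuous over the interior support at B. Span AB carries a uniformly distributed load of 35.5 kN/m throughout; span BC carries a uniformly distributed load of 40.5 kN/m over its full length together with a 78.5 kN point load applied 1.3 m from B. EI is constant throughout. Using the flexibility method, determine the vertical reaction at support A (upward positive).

Insert a hinge at B; M_B is the redundant, and each span becomes simply supported.
End slopes at the hinge B, treating each span as simply supported:
  span AB: UDL 35.5: wL³/(24EI) = 44.07/EI
  span BC: UDL 40.5: wL³/(24EI) = 800.8/EI
  span BC: point load 78.5 at a = 1.3: Pab(L + b)/(6LEI) = 202.7/EI
  relative rotation θ_0 = (44.07 + 1003)/EI = 1048/EI
A unit hogging moment at B produces rotation L₁/(3EI) + L₂/(3EI) = 3.633/EI.
Slope continuity at B: θ_0 = M_B·3.633/EI, so M_B = 1048/3.633 = 288.3 kN·m (hogging).
Span AB, ΣM about A with M_B applied at B: R_B^{AB}·3.1 = 170.6 + 288.3, so R_B^{AB} = 148 kN and R_A = 110 − 148 = -37.98 kN.

R_A = -37.98 kN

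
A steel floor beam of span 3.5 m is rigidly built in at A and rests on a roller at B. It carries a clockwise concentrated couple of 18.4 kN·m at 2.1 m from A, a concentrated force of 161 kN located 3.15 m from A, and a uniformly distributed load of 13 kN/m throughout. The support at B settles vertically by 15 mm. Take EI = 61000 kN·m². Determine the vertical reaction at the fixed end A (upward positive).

Release the roller at B. Primary structure: cantilever fixed at A.
Deflection at B on the released cantilever, summing each load's contribution:
  clockwise couple 18.4 at a = 2.1: M₀a(2L − a)/(2EI) = 94.67/EI
  point load 161 at a = 3.15: Pa²(3L − a)/(6EI) = 1957/EI
  UDL 13: wL⁴/(8EI) = 243.9/EI
  δ_0 = 2295/EI
Tip deflection under a unit load at B: L³/(3EI) = 14.29/EI.
With EI = 61000 kN·m²: δ_0 = 0.037631 m and δ_{BB} = 0.000234 m/kN.
Compatibility — the beam at B must follow the support down by 0.015 m: δ_0 − R_B·δ_{BB} = 0.015, so R_B = (0.037631 − 0.015)/0.000234 = 96.59 kN.
Vertical equilibrium: R_A = ΣP − R_B = 206.5 − 96.59 = 109.9 kN.

R_A = 109.9 kN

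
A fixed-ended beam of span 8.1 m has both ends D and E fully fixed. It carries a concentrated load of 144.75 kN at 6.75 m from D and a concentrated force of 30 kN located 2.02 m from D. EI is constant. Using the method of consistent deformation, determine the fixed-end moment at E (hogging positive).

Release both end moments; the primary structure is a simply-supported span DE with redundants M_D and M_E.
End rotations of the released simple span under the applied load (×1/EI):
  at D: point load 144.75 at a = 6.75: Pab(L + b)/(6LEI) = 256.5/EI
  at E: point load 144.75 at a = 6.75: Pab(L + a)/(6LEI) = 403/EI
  at D: point load 30 at a = 2.02: Pab(L + b)/(6LEI) = 107.5/EI
  at E: point load 30 at a = 2.02: Pab(L + a)/(6LEI) = 76.72/EI
  θ_D0 = 364/EI,  θ_E0 = 479.8/EI
Flexibility coefficients: a unit moment at one end gives L/(3EI) there and L/(6EI) at the far end, so f₁₁ = f₂₂ = 2.7/EI and f₁₂ = f₂₁ = 1.35/EI.
Compatibility — zero rotation at each built-in end:
  2.7 M_D + 1.35 M_E = 364
  1.35 M_D + 2.7 M_E = 479.8
Solving the pair gives M_D = 61.28 kN·m and M_E = 147 kN·m (hogging).

M_E = 147 kN·m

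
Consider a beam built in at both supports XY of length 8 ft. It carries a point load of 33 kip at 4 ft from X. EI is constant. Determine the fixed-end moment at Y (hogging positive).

M_Y = 33 kip·ft

Take the two fixed-end moments M_X, M_Y as redundants; the released structure is the simple span XY.
On the primary (simply-supported) span, the end slopes from the loading are:
  at X: point load 33 at a = 4: Pab(L + b)/(6LEI) = 132/EI
  at Y: point load 33 at a = 4: Pab(L + a)/(6LEI) = 132/EI
  θ_X0 = 132/EI,  θ_Y0 = 132/EI
Flexibility coefficients: a unit moment at one end gives L/(3EI) there and L/(6EI) at the far end, so f₁₁ = f₂₂ = 2.667/EI and f₁₂ = f₂₁ = 1.333/EI.
Compatibility — zero rotation at each built-in end:
  2.667 M_X + 1.333 M_Y = 132
  1.333 M_X + 2.667 M_Y = 132
Solving the pair gives M_X = 33 kip·ft and M_Y = 33 kip·ft (hogging).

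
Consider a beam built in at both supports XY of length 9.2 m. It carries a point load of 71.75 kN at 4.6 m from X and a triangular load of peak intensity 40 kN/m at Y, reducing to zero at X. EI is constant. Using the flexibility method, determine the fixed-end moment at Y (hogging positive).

M_Y = 251.8 kN·m

Take the two fixed-end moments M_X, M_Y as redundants; the released structure is the simple span XY.
End rotations of the released simple span under the applied load (×1/EI):
  at X: point load 71.75 at a = 4.6: Pab(L + b)/(6LEI) = 379.6/EI
  at Y: point load 71.75 at a = 4.6: Pab(L + a)/(6LEI) = 379.6/EI
  at X: triangular load, peak 40: 7w₀L³/(360EI) = 605.6/EI
  at Y: triangular load, peak 40: w₀L³/(45EI) = 692.2/EI
  θ_X0 = 985.2/EI,  θ_Y0 = 1072/EI
Flexibility coefficients: a unit moment at one end gives L/(3EI) there and L/(6EI) at the far end, so f₁₁ = f₂₂ = 3.067/EI and f₁₂ = f₂₁ = 1.533/EI.
Compatibility — zero rotation at each built-in end:
  3.067 M_X + 1.533 M_Y = 985.2
  1.533 M_X + 3.067 M_Y = 1072
Solving the pair gives M_X = 195.4 kN·m and M_Y = 251.8 kN·m (hogging).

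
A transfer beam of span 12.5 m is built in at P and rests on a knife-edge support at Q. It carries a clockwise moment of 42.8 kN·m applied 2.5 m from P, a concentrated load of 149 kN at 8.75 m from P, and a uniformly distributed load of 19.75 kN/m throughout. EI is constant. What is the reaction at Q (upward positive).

Choose R_Q as the redundant. The primary structure is the cantilever fixed at P.
Deflection at Q on the released cantilever, summing each load's contribution:
  clockwise couple 42.8 at a = 2.5: M₀a(2L − a)/(2EI) = 1204/EI
  point load 149 at a = 8.75: Pa²(3L − a)/(6EI) = 54662/EI
  UDL 19.75: wL⁴/(8EI) = 60272/EI
  δ_0 = 116138/EI
Tip deflection under a unit load at Q: L³/(3EI) = 651/EI.
The prop prevents deflection at Q: R_Q = δ_0/δ_{QQ} = 116138/651 = 178.4 kN.

R_Q = 178.4 kN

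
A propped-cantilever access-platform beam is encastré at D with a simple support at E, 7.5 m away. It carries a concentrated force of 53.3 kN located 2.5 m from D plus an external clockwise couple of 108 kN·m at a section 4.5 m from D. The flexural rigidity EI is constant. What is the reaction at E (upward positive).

R_E = 26.04 kN

Release the roller at E. Primary structure: cantilever fixed at D.
Downward deflection at the released point E due to the loads:
  point load 53.3 at a = 2.5: Pa²(3L − a)/(6EI) = 1110/EI
  clockwise couple 108 at a = 4.5: M₀a(2L − a)/(2EI) = 2552/EI
  δ_0 = 3662/EI
Tip deflection under a unit load at E: L³/(3EI) = 140.6/EI.
Compatibility at E: δ_0 − R_E·δ_{EE} = 0, so R_E = 3662/140.6 = 26.04 kN.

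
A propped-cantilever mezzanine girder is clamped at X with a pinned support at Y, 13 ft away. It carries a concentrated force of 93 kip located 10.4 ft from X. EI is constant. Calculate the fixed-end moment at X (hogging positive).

M_X = 116.1 kip·ft

Choose R_Y as the redundant. The primary structure is the cantilever fixed at X.
Downward deflection at the released point Y due to the loads:
  point load 93 at a = 10.4: Pa²(3L − a)/(6EI) = 47947/EI
Flexibility coefficient — unit upward force at Y: δ_{YY} = L³/(3EI) = 732.3/EI.
Compatibility at Y: δ_0 − R_Y·δ_{YY} = 0, so R_Y = 47947/732.3 = 65.47 kip.
Moment equilibrium about X: M_X = Σ(load moments about X) − R_Y·L = 967.2 − 65.47×13 = 116.1 kip·ft.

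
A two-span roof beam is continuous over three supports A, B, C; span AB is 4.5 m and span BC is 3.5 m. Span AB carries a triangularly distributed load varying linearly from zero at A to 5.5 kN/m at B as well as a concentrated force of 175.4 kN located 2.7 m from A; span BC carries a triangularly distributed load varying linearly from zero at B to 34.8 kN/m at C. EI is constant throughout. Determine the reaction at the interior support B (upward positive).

Take M_B as the redundant. Released structure: two simple spans AB and BC with a hinge at B.
Discontinuity in slope at B on the released structure — sum the simple-span end rotations:
  span AB: triangular load, peak 5.5: w₀L³/(45EI) = 11.14/EI
  span AB: point load 175.4 at a = 2.7: Pab(L + a)/(6LEI) = 227.3/EI
  span BC: triangular load, peak 34.8: 7w₀L³/(360EI) = 29.01/EI
  relative rotation θ_0 = (238.5 + 29.01)/EI = 267.5/EI
A unit hogging moment at B produces rotation L₁/(3EI) + L₂/(3EI) = 2.667/EI.
Compatibility: M_B·(L₁+L₂)/(3EI) = θ_0, giving M_B = 100.3 kN·m (hogging).
Span AB, ΣM about A with M_B applied at B: R_B^{AB}·4.5 = 510.7 + 100.3, so R_B^{AB} = 135.8 kN and R_A = 187.8 − 135.8 = 52 kN.
Span BC, ΣM about C: R_B^{BC}·3.5 = 71.05 + 100.3, so R_B^{BC} = 48.96 kN and R_C = 60.9 − 48.96 = 11.94 kN.
R_B = 135.8 + 48.96 = 184.7 kN.

R_B = 184.7 kN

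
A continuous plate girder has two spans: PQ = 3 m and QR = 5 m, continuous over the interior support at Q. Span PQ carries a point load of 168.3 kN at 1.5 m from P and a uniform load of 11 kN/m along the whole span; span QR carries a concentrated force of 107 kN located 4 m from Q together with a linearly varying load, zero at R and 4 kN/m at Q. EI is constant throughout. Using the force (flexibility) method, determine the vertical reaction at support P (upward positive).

R_P = 75.18 kN

Take M_Q as the redundant. Released structure: two simple spans PQ and QR with a hinge at Q.
Rotations at Q on the released spans (each span's end-slope, ×1/EI):
  span PQ: point load 168.3 at a = 1.5: Pab(L + a)/(6LEI) = 94.67/EI
  span PQ: UDL 11: wL³/(24EI) = 12.38/EI
  span QR: point load 107 at a = 4: Pab(L + b)/(6LEI) = 85.6/EI
  span QR: triangular load, peak 4: w₀L³/(45EI) = 11.11/EI
  relative rotation θ_0 = (107 + 96.71)/EI = 203.8/EI
A unit hogging moment at Q produces rotation L₁/(3EI) + L₂/(3EI) = 2.667/EI.
Compatibility: M_Q·(L₁+L₂)/(3EI) = θ_0, giving M_Q = 76.41 kN·m (hogging).
Span PQ, ΣM about P with M_Q applied at Q: R_Q^{PQ}·3 = 301.9 + 76.41, so R_Q^{PQ} = 126.1 kN and R_P = 201.3 − 126.1 = 75.18 kN.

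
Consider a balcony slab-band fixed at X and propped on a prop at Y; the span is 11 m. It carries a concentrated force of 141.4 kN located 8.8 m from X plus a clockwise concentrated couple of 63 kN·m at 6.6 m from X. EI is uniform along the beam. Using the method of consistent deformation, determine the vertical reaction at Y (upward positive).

R_Y = 106.8 kN

Take the reaction at Y as the redundant and release it; the primary structure is a cantilever fixed at X.
Free-end deflection of the primary structure under the applied loading (downward +):
  point load 141.4 at a = 8.8: Pa²(3L − a)/(6EI) = 44165/EI
  clockwise couple 63 at a = 6.6: M₀a(2L − a)/(2EI) = 3202/EI
  δ_0 = 47367/EI
Flexibility coefficient — unit upward force at Y: δ_{YY} = L³/(3EI) = 443.7/EI.
The prop prevents deflection at Y: R_Y = δ_0/δ_{YY} = 47367/443.7 = 106.8 kN.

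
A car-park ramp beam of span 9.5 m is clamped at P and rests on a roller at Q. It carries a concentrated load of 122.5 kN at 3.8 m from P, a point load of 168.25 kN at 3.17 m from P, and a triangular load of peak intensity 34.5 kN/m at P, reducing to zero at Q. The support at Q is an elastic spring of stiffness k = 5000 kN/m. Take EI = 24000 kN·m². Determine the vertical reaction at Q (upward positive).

R_Q = 81.86 kN

Release the roller at Q. Primary structure: cantilever fixed at P.
Primary-structure tip deflection at Q by superposition:
  point load 122.5 at a = 3.8: Pa²(3L − a)/(6EI) = 7282/EI
  point load 168.25 at a = 3.17: Pa²(3L − a)/(6EI) = 7138/EI
  triangular load, peak 34.5 at the fixed end: w₀L⁴/(30EI) = 9367/EI
  δ_0 = 23786/EI
Flexibility coefficient — unit upward force at Q: δ_{QQ} = L³/(3EI) = 285.8/EI.
With EI = 24000 kN·m²: δ_0 = 0.9911 m and δ_{QQ} = 0.011908 m/kN.
Compatibility — the spring shortens by R_Q/k under the reaction it provides: δ_0 − R_Q·δ_{QQ} = R_Q/k. With 1/k = 0.0002 m/kN, R_Q = δ_0 / (δ_{QQ} + 1/k) = 0.9911 / (0.011908 + 0.0002) = 81.86 kN.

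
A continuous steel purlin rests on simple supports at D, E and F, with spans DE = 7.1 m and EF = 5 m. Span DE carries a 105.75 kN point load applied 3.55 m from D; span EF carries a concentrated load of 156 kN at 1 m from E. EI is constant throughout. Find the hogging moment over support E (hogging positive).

Insert a hinge at E; M_E is the redundant, and each span becomes simply supported.
End slopes at the hinge E, treating each span as simply supported:
  span DE: point load 105.75 at a = 3.55: Pab(L + a)/(6LEI) = 333.2/EI
  span EF: point load 156 at a = 1: Pab(L + b)/(6LEI) = 187.2/EI
  relative rotation θ_0 = (333.2 + 187.2)/EI = 520.4/EI
A unit hogging moment at E produces rotation L₁/(3EI) + L₂/(3EI) = 4.033/EI.
Slope continuity at E: θ_0 = M_E·4.033/EI, so M_E = 520.4/4.033 = 129 kN·m (hogging).

M_E = 129 kN·m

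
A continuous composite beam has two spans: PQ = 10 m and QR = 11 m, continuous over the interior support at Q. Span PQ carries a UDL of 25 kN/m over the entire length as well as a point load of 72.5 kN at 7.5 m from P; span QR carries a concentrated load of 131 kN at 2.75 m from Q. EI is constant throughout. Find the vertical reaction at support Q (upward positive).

R_Q = 340.5 kN

Take M_Q as the redundant. Released structure: two simple spans PQ and QR with a hinge at Q.
Rotations at Q on the released spans (each span's end-slope, ×1/EI):
  span PQ: UDL 25: wL³/(24EI) = 1042/EI
  span PQ: point load 72.5 at a = 7.5: Pab(L + a)/(6LEI) = 396.5/EI
  span QR: point load 131 at a = 2.75: Pab(L + b)/(6LEI) = 866.9/EI
  relative rotation θ_0 = (1438 + 866.9)/EI = 2305/EI
A unit hogging moment at Q produces rotation L₁/(3EI) + L₂/(3EI) = 7/EI.
Compatibility: M_Q·(L₁+L₂)/(3EI) = θ_0, giving M_Q = 329.3 kN·m (hogging).
Span PQ, ΣM about P with M_Q applied at Q: R_Q^{PQ}·10 = 1794 + 329.3, so R_Q^{PQ} = 212.3 kN and R_P = 322.5 − 212.3 = 110.2 kN.
Span QR, ΣM about R: R_Q^{QR}·11 = 1081 + 329.3, so R_Q^{QR} = 128.2 kN and R_R = 131 − 128.2 = 2.815 kN.
R_Q = 212.3 + 128.2 = 340.5 kN.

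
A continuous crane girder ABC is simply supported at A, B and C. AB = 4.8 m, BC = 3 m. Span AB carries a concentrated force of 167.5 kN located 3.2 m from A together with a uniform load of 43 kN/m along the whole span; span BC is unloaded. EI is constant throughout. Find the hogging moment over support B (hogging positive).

M_B = 167.8 kN·m

Release continuity at B by inserting a hinge; the redundant is the internal moment M_B. The primary structure is two simply-supported spans AB and BC.
Discontinuity in slope at B on the released structure — sum the simple-span end rotations:
  span AB: point load 167.5 at a = 3.2: Pab(L + a)/(6LEI) = 238.2/EI
  span AB: UDL 43: wL³/(24EI) = 198.1/EI
  relative rotation θ_0 = (436.4 + 0)/EI = 436.4/EI
A unit hogging moment at B produces rotation L₁/(3EI) + L₂/(3EI) = 2.6/EI.
Compatibility: M_B·(L₁+L₂)/(3EI) = θ_0, giving M_B = 167.8 kN·m (hogging).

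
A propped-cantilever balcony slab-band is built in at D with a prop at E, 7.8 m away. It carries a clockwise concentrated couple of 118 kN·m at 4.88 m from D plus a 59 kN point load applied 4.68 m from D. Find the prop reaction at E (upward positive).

Choose R_E as the redundant. The primary structure is the cantilever fixed at D.
Downward deflection at the released point E due to the loads:
  clockwise couple 118 at a = 4.88: M₀a(2L − a)/(2EI) = 3087/EI
  point load 59 at a = 4.68: Pa²(3L − a)/(6EI) = 4032/EI
  δ_0 = 7118/EI
Flexibility coefficient — unit upward force at E: δ_{EE} = L³/(3EI) = 158.2/EI.
Compatibility at E: δ_0 − R_E·δ_{EE} = 0, so R_E = 7118/158.2 = 45 kN.

R_E = 45 kN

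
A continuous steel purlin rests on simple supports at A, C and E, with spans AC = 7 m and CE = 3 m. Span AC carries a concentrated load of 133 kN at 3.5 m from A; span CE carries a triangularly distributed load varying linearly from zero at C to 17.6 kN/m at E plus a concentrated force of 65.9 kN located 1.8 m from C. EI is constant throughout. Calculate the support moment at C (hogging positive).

M_C = 134.9 kN·m

Release continuity at C by inserting a hinge; the redundant is the internal moment M_C. The primary structure is two simply-supported spans AC and CE.
Rotations at C on the released spans (each span's end-slope, ×1/EI):
  span AC: point load 133 at a = 3.5: Pab(L + a)/(6LEI) = 407.3/EI
  span CE: triangular load, peak 17.6: 7w₀L³/(360EI) = 9.24/EI
  span CE: point load 65.9 at a = 1.8: Pab(L + b)/(6LEI) = 33.21/EI
  relative rotation θ_0 = (407.3 + 42.45)/EI = 449.8/EI
A unit hogging moment at C produces rotation L₁/(3EI) + L₂/(3EI) = 3.333/EI.
Slope continuity at C: θ_0 = M_C·3.333/EI, so M_C = 449.8/3.333 = 134.9 kN·m (hogging).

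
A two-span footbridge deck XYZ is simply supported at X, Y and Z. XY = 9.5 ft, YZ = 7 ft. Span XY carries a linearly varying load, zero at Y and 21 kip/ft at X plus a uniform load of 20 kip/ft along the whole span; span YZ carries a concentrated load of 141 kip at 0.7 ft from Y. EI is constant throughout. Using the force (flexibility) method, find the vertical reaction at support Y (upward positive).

R_Y = 312.1 kip

Release continuity at Y by inserting a hinge; the redundant is the internal moment M_Y. The primary structure is two simply-supported spans XY and YZ.
End slopes at the hinge Y, treating each span as simply supported:
  span XY: triangular load, peak 21: 7w₀L³/(360EI) = 350.1/EI
  span XY: UDL 20: wL³/(24EI) = 714.5/EI
  span YZ: point load 141 at a = 0.7: Pab(L + b)/(6LEI) = 196.9/EI
  relative rotation θ_0 = (1065 + 196.9)/EI = 1261/EI
A unit hogging moment at Y produces rotation L₁/(3EI) + L₂/(3EI) = 5.5/EI.
Compatibility: M_Y·(L₁+L₂)/(3EI) = θ_0, giving M_Y = 229.4 kip·ft (hogging).
Span XY, ΣM about X with M_Y applied at Y: R_Y^{XY}·9.5 = 1218 + 229.4, so R_Y^{XY} = 152.4 kip and R_X = 289.8 − 152.4 = 137.4 kip.
Span YZ, ΣM about Z: R_Y^{YZ}·7 = 888.3 + 229.4, so R_Y^{YZ} = 159.7 kip and R_Z = 141 − 159.7 = -18.67 kip.
R_Y = 152.4 + 159.7 = 312.1 kip.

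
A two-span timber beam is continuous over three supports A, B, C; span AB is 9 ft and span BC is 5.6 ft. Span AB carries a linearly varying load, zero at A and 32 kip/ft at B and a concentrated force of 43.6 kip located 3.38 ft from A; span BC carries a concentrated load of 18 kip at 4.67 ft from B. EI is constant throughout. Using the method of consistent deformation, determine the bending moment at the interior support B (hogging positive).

M_B = 148.7 kip·ft

Insert a hinge at B; M_B is the redundant, and each span becomes simply supported.
Discontinuity in slope at B on the released structure — sum the simple-span end rotations:
  span AB: triangular load, peak 32: w₀L³/(45EI) = 518.4/EI
  span AB: point load 43.6 at a = 3.38: Pab(L + a)/(6LEI) = 189.9/EI
  span BC: point load 18 at a = 4.67: Pab(L + b)/(6LEI) = 15.19/EI
  relative rotation θ_0 = (708.3 + 15.19)/EI = 723.5/EI
A unit hogging moment at B produces rotation L₁/(3EI) + L₂/(3EI) = 4.867/EI.
Slope continuity at B: θ_0 = M_B·4.867/EI, so M_B = 723.5/4.867 = 148.7 kip·ft (hogging).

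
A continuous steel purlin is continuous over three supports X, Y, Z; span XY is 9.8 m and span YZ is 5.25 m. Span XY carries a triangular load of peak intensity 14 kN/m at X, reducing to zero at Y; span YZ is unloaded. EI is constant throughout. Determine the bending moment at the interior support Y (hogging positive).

M_Y = 51.07 kN·m

Take M_Y as the redundant. Released structure: two simple spans XY and YZ with a hinge at Y.
End slopes at the hinge Y, treating each span as simply supported:
  span XY: triangular load, peak 14: 7w₀L³/(360EI) = 256.2/EI
  relative rotation θ_0 = (256.2 + 0)/EI = 256.2/EI
A unit hogging moment at Y produces rotation L₁/(3EI) + L₂/(3EI) = 5.017/EI.
Slope continuity at Y: θ_0 = M_Y·5.017/EI, so M_Y = 256.2/5.017 = 51.07 kN·m (hogging).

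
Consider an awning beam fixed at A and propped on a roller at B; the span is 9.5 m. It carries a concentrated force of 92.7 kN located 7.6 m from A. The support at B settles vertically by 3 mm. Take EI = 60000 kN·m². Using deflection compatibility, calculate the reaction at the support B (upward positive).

Remove the prop at B; the released (primary) structure is a cantilever built in at A.
Primary-structure tip deflection at B by superposition:
  point load 92.7 at a = 7.6: Pa²(3L − a)/(6EI) = 18651/EI
Tip deflection under a unit load at B: L³/(3EI) = 285.8/EI.
With EI = 60000 kN·m²: δ_0 = 0.31085 m and δ_{BB} = 0.004763 m/kN.
Compatibility — the beam at B must follow the support down by 0.003 m: δ_0 − R_B·δ_{BB} = 0.003, so R_B = (0.31085 − 0.003)/0.004763 = 64.63 kN.

R_B = 64.63 kN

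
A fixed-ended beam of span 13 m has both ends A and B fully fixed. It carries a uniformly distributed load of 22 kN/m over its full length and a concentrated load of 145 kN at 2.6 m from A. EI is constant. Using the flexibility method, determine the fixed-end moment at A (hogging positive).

M_A = 551.1 kN·m

Release both end moments; the primary structure is a simply-supported span AB with redundants M_A and M_B.
Simple-span end rotations at A and B under the given loads:
  at A: UDL 22: wL³/(24EI) = 2014/EI
  at B: UDL 22: wL³/(24EI) = 2014/EI
  at A: point load 145 at a = 2.6: Pab(L + b)/(6LEI) = 1176/EI
  at B: point load 145 at a = 2.6: Pab(L + a)/(6LEI) = 784.2/EI
  θ_A0 = 3190/EI,  θ_B0 = 2798/EI
Flexibility coefficients: a unit moment at one end gives L/(3EI) there and L/(6EI) at the far end, so f₁₁ = f₂₂ = 4.333/EI and f₁₂ = f₂₁ = 2.167/EI.
Compatibility — zero rotation at each built-in end:
  4.333 M_A + 2.167 M_B = 3190
  2.167 M_A + 4.333 M_B = 2798
Solving the pair gives M_A = 551.1 kN·m and M_B = 370.2 kN·m (hogging).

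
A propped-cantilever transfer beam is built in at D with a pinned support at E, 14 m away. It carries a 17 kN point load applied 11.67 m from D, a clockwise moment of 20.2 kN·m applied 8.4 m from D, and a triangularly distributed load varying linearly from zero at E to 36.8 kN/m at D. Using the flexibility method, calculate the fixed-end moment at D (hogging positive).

Remove the prop at E; the released (primary) structure is a cantilever built in at D.
Downward deflection at the released point E due to the loads:
  point load 17 at a = 11.67: Pa²(3L − a)/(6EI) = 11703/EI
  clockwise couple 20.2 at a = 8.4: M₀a(2L − a)/(2EI) = 1663/EI
  triangular load, peak 36.8 at the fixed end: w₀L⁴/(30EI) = 47124/EI
  δ_0 = 60490/EI
Tip deflection under a unit load at E: L³/(3EI) = 914.7/EI.
The prop prevents deflection at E: R_E = δ_0/δ_{EE} = 60490/914.7 = 66.13 kN.
Moment equilibrium about D: M_D = Σ(load moments about D) − R_E·L = 1421 − 66.13×14 = 494.9 kN·m.

M_D = 494.9 kN·m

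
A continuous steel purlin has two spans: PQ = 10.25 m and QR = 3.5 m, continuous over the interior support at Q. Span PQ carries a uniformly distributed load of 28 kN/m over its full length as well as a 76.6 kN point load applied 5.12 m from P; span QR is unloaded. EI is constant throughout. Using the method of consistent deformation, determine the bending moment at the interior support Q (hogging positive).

Insert a hinge at Q; M_Q is the redundant, and each span becomes simply supported.
End slopes at the hinge Q, treating each span as simply supported:
  span PQ: UDL 28: wL³/(24EI) = 1256/EI
  span PQ: point load 76.6 at a = 5.12: Pab(L + a)/(6LEI) = 502.8/EI
  relative rotation θ_0 = (1759 + 0)/EI = 1759/EI
A unit hogging moment at Q produces rotation L₁/(3EI) + L₂/(3EI) = 4.583/EI.
Compatibility: M_Q·(L₁+L₂)/(3EI) = θ_0, giving M_Q = 383.8 kN·m (hogging).

M_Q = 383.8 kN·m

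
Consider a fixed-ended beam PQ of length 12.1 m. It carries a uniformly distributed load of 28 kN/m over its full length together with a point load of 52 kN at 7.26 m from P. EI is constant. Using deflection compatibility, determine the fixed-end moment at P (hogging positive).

M_P = 402 kN·m

Take the two fixed-end moments M_P, M_Q as redundants; the released structure is the simple span PQ.
End rotations of the released simple span under the applied load (×1/EI):
  at P: UDL 28: wL³/(24EI) = 2067/EI
  at Q: UDL 28: wL³/(24EI) = 2067/EI
  at P: point load 52 at a = 7.26: Pab(L + b)/(6LEI) = 426.3/EI
  at Q: point load 52 at a = 7.26: Pab(L + a)/(6LEI) = 487.3/EI
  θ_P0 = 2493/EI,  θ_Q0 = 2554/EI
Flexibility coefficients: a unit moment at one end gives L/(3EI) there and L/(6EI) at the far end, so f₁₁ = f₂₂ = 4.033/EI and f₁₂ = f₂₁ = 2.017/EI.
Compatibility — zero rotation at each built-in end:
  4.033 M_P + 2.017 M_Q = 2493
  2.017 M_P + 4.033 M_Q = 2554
Solving the pair gives M_P = 402 kN·m and M_Q = 432.2 kN·m (hogging).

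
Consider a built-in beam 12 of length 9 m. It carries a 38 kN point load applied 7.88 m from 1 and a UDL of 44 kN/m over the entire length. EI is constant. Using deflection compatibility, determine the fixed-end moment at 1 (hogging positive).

M_1 = 301.6 kN·m

Take the two fixed-end moments M_1, M_2 as redundants; the released structure is the simple span 12.
Simple-span end rotations at 1 and 2 under the given loads:
  at 1: point load 38 at a = 7.88: Pab(L + b)/(6LEI) = 62.85/EI
  at 2: point load 38 at a = 7.88: Pab(L + a)/(6LEI) = 104.8/EI
  at 1: UDL 44: wL³/(24EI) = 1336/EI
  at 2: UDL 44: wL³/(24EI) = 1336/EI
  θ_10 = 1399/EI,  θ_20 = 1441/EI
Flexibility coefficients: a unit moment at one end gives L/(3EI) there and L/(6EI) at the far end, so f₁₁ = f₂₂ = 3/EI and f₁₂ = f₂₁ = 1.5/EI.
Compatibility — zero rotation at each built-in end:
  3 M_1 + 1.5 M_2 = 1399
  1.5 M_1 + 3 M_2 = 1441
Solving the pair gives M_1 = 301.6 kN·m and M_2 = 329.6 kN·m (hogging).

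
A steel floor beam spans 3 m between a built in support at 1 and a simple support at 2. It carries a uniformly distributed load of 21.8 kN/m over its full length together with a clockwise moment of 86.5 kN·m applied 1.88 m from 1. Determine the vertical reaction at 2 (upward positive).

Release the roller at 2. Primary structure: cantilever fixed at 1.
Downward deflection at the released point 2 due to the loads:
  UDL 21.8: wL⁴/(8EI) = 220.7/EI
  clockwise couple 86.5 at a = 1.88: M₀a(2L − a)/(2EI) = 335/EI
  δ_0 = 555.7/EI
Flexibility coefficient — unit upward force at 2: δ_{22} = L³/(3EI) = 9/EI.
Compatibility at 2: δ_0 − R_2·δ_{22} = 0, so R_2 = 555.7/9 = 61.75 kN.

R_2 = 61.75 kN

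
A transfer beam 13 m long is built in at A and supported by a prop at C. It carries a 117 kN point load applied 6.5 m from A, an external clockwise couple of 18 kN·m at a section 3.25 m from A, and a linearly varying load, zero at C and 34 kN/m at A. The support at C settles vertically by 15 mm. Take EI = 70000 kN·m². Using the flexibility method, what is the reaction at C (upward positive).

Release the roller at C. Primary structure: cantilever fixed at A.
Primary-structure tip deflection at C by superposition:
  point load 117 at a = 6.5: Pa²(3L − a)/(6EI) = 26776/EI
  clockwise couple 18 at a = 3.25: M₀a(2L − a)/(2EI) = 665.4/EI
  triangular load, peak 34 at the fixed end: w₀L⁴/(30EI) = 32369/EI
  δ_0 = 59811/EI
Flexibility coefficient — unit upward force at C: δ_{CC} = L³/(3EI) = 732.3/EI.
With EI = 70000 kN·m²: δ_0 = 0.85444 m and δ_{CC} = 0.010462 m/kN.
Compatibility — the beam at C must follow the support down by 0.015 m: δ_0 − R_C·δ_{CC} = 0.015, so R_C = (0.85444 − 0.015)/0.010462 = 80.24 kN.

R_C = 80.24 kN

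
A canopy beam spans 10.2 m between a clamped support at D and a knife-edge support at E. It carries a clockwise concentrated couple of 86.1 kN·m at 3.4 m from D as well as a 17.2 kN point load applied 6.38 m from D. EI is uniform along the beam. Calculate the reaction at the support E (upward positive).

Take the reaction at E as the redundant and release it; the primary structure is a cantilever fixed at D.
Primary-structure tip deflection at E by superposition:
  clockwise couple 86.1 at a = 3.4: M₀a(2L − a)/(2EI) = 2488/EI
  point load 17.2 at a = 6.38: Pa²(3L − a)/(6EI) = 2826/EI
  δ_0 = 5314/EI
Flexibility coefficient — unit upward force at E: δ_{EE} = L³/(3EI) = 353.7/EI.
The prop prevents deflection at E: R_E = δ_0/δ_{EE} = 5314/353.7 = 15.02 kN.

R_E = 15.02 kN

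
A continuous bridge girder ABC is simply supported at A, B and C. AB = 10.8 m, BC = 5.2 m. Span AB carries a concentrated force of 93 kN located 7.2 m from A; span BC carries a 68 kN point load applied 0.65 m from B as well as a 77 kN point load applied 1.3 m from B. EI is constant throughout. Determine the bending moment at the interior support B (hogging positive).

Release continuity at B by inserting a hinge; the redundant is the internal moment M_B. The primary structure is two simply-supported spans AB and BC.
End slopes at the hinge B, treating each span as simply supported:
  span AB: point load 93 at a = 7.2: Pab(L + a)/(6LEI) = 669.6/EI
  span BC: point load 68 at a = 0.65: Pab(L + b)/(6LEI) = 62.85/EI
  span BC: point load 77 at a = 1.3: Pab(L + b)/(6LEI) = 113.9/EI
  relative rotation θ_0 = (669.6 + 176.7)/EI = 846.3/EI
A unit hogging moment at B produces rotation L₁/(3EI) + L₂/(3EI) = 5.333/EI.
Compatibility: M_B·(L₁+L₂)/(3EI) = θ_0, giving M_B = 158.7 kN·m (hogging).

M_B = 158.7 kN·m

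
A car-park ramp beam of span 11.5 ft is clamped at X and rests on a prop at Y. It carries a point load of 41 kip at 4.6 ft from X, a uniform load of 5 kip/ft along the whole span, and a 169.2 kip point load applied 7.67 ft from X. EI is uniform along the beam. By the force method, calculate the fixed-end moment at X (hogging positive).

Release the roller at Y. Primary structure: cantilever fixed at X.
Primary-structure tip deflection at Y by superposition:
  point load 41 at a = 4.6: Pa²(3L − a)/(6EI) = 4323/EI
  UDL 5: wL⁴/(8EI) = 10931/EI
  point load 169.2 at a = 7.67: Pa²(3L − a)/(6EI) = 44510/EI
  δ_0 = 59765/EI
Tip deflection under a unit load at Y: L³/(3EI) = 507/EI.
Compatibility at Y: δ_0 − R_Y·δ_{YY} = 0, so R_Y = 59765/507 = 117.9 kip.
Moment equilibrium about X: M_X = Σ(load moments about X) − R_Y·L = 1817 − 117.9×11.5 = 461.3 kip·ft.

M_X = 461.3 kip·ft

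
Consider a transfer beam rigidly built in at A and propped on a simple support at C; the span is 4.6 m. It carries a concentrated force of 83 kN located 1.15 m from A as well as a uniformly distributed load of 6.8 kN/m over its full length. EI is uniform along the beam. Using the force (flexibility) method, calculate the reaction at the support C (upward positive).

Take the reaction at C as the redundant and release it; the primary structure is a cantilever fixed at A.
Downward deflection at the released point C due to the loads:
  point load 83 at a = 1.15: Pa²(3L − a)/(6EI) = 231.4/EI
  UDL 6.8: wL⁴/(8EI) = 380.6/EI
  δ_0 = 612/EI
Tip deflection under a unit load at C: L³/(3EI) = 32.45/EI.
Compatibility at C: δ_0 − R_C·δ_{CC} = 0, so R_C = 612/32.45 = 18.86 kN.

R_C = 18.86 kN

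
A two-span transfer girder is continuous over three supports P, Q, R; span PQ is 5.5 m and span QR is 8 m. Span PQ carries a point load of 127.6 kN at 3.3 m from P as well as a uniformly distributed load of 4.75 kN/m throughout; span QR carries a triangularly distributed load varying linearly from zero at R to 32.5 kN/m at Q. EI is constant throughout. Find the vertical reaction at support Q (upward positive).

R_Q = 220.6 kN

Take M_Q as the redundant. Released structure: two simple spans PQ and QR with a hinge at Q.
End slopes at the hinge Q, treating each span as simply supported:
  span PQ: point load 127.6 at a = 3.3: Pab(L + a)/(6LEI) = 247/EI
  span PQ: UDL 4.75: wL³/(24EI) = 32.93/EI
  span QR: triangular load, peak 32.5: w₀L³/(45EI) = 369.8/EI
  relative rotation θ_0 = (280 + 369.8)/EI = 649.7/EI
A unit hogging moment at Q produces rotation L₁/(3EI) + L₂/(3EI) = 4.5/EI.
Slope continuity at Q: θ_0 = M_Q·4.5/EI, so M_Q = 649.7/4.5 = 144.4 kN·m (hogging).
Span PQ, ΣM about P with M_Q applied at Q: R_Q^{PQ}·5.5 = 492.9 + 144.4, so R_Q^{PQ} = 115.9 kN and R_P = 153.7 − 115.9 = 37.85 kN.
Span QR, ΣM about R: R_Q^{QR}·8 = 693.3 + 144.4, so R_Q^{QR} = 104.7 kN and R_R = 130 − 104.7 = 25.29 kN.
R_Q = 115.9 + 104.7 = 220.6 kN.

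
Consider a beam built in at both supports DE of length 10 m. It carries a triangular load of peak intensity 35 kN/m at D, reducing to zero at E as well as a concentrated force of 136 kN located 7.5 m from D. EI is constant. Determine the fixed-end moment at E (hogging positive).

M_E = 307.9 kN·m

Release both end moments; the primary structure is a simply-supported span DE with redundants M_D and M_E.
End rotations of the released simple span under the applied load (×1/EI):
  at D: triangular load, peak 35: w₀L³/(45EI) = 777.8/EI
  at E: triangular load, peak 35: 7w₀L³/(360EI) = 680.6/EI
  at D: point load 136 at a = 7.5: Pab(L + b)/(6LEI) = 531.2/EI
  at E: point load 136 at a = 7.5: Pab(L + a)/(6LEI) = 743.8/EI
  θ_D0 = 1309/EI,  θ_E0 = 1424/EI
Flexibility coefficients: a unit moment at one end gives L/(3EI) there and L/(6EI) at the far end, so f₁₁ = f₂₂ = 3.333/EI and f₁₂ = f₂₁ = 1.667/EI.
Compatibility — zero rotation at each built-in end:
  3.333 M_D + 1.667 M_E = 1309
  1.667 M_D + 3.333 M_E = 1424
Solving the pair gives M_D = 238.8 kN·m and M_E = 307.9 kN·m (hogging).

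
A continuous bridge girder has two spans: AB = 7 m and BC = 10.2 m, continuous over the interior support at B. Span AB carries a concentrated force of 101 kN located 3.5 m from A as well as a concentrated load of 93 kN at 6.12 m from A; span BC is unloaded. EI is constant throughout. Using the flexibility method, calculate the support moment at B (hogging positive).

Insert a hinge at B; M_B is the redundant, and each span becomes simply supported.
End slopes at the hinge B, treating each span as simply supported:
  span AB: point load 101 at a = 3.5: Pab(L + a)/(6LEI) = 309.3/EI
  span AB: point load 93 at a = 6.12: Pab(L + a)/(6LEI) = 156.5/EI
  relative rotation θ_0 = (465.8 + 0)/EI = 465.8/EI
A unit hogging moment at B produces rotation L₁/(3EI) + L₂/(3EI) = 5.733/EI.
Compatibility: M_B·(L₁+L₂)/(3EI) = θ_0, giving M_B = 81.24 kN·m (hogging).

M_B = 81.24 kN·m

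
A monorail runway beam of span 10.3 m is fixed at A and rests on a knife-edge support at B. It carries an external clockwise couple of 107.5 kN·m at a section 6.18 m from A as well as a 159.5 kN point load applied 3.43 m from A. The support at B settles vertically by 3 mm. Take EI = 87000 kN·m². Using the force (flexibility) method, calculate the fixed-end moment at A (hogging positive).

Remove the prop at B; the released (primary) structure is a cantilever built in at A.
Primary-structure tip deflection at B by superposition:
  clockwise couple 107.5 at a = 6.18: M₀a(2L − a)/(2EI) = 4790/EI
  point load 159.5 at a = 3.43: Pa²(3L − a)/(6EI) = 8591/EI
  δ_0 = 13381/EI
Tip deflection under a unit load at B: L³/(3EI) = 364.2/EI.
With EI = 87000 kN·m²: δ_0 = 0.15381 m and δ_{BB} = 0.004187 m/kN.
Compatibility — the beam at B must follow the support down by 0.003 m: δ_0 − R_B·δ_{BB} = 0.003, so R_B = (0.15381 − 0.003)/0.004187 = 36.02 kN.
Moment equilibrium about A: M_A = Σ(load moments about A) − R_B·L = 654.6 − 36.02×10.3 = 283.6 kN·m.

M_A = 283.6 kN·m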